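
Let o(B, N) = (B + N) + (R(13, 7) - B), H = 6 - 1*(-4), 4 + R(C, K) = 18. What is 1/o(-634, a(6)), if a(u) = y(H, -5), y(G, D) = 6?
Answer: 1/20 ≈ 0.050000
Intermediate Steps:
R(C, K) = 14 (R(C, K) = -4 + 18 = 14)
H = 10 (H = 6 + 4 = 10)
a(u) = 6
o(B, N) = 14 + N (o(B, N) = (B + N) + (14 - B) = 14 + N)
1/o(-634, a(6)) = 1/(14 + 6) = 1/20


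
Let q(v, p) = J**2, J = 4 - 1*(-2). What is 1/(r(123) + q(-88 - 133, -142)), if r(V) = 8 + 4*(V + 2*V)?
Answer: 1/1520 ≈ 0.00065789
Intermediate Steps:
J = 6 (J = 4 + 2 = 6)
q(v, p) = 36 (q(v, p) = 6**2 = 36)
r(V) = 8 + 12*V (r(V) = 8 + 4*(3*V) = 8 + 12*V)
1/(r(123) + q(-88 - 133, -142)) = 1/((8 + 12*123) + 36) = 1/((8 + 1476) + 36) = 1/(1484 + 36) = 1/1520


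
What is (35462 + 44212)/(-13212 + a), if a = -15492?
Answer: -13279/4784 ≈ -2.7757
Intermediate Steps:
(35462 + 44212)/(-13212 + a) = (35462 + 44212)/(-13212 - 15492) = 79674/(-28704) = 79674*(-1/28704) = -13279/4784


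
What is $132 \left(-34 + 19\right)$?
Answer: $-1980$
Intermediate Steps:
$132 \left(-34 + 19\right) = 132 \left(-15\right) = -1980$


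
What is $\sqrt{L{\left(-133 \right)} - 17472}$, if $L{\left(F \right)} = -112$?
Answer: $4 i \sqrt{1099} \approx 132.6 i$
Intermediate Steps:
$\sqrt{L{\left(-133 \right)} - 17472} = \sqrt{-112 - 17472} = \sqrt{-17584} = 4 i \sqrt{1099}$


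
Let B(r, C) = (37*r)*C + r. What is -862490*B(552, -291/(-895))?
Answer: -1110442765152/179 ≈ -6.2036e+9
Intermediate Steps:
B(r, C) = r + 37*C*r (B(r, C) = 37*C*r + r = r + 37*C*r)
-862490*B(552, -291/(-895)) = -862490*552*(1 + 37*(-291/(-895))) = -862490*552*(1 + 37*(-291*(-1/895))) = -862490*552*(1 + 37*(291/895)) = -862490*552*(1 + 10767/895) = -862490*552*(11662/895) = -862490/(1/(6437424/895)) = -862490/895/6437424 = -862490*6437424/895 = -1110442765152/179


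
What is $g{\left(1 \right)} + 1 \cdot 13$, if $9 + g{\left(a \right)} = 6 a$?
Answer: $10$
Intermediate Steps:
$g{\left(a \right)} = -9 + 6 a$
$g{\left(1 \right)} + 1 \cdot 13 = \left(-9 + 6 \cdot 1\right) + 1 \cdot 13 = \left(-9 + 6\right) + 13 = -3 + 13 = 10$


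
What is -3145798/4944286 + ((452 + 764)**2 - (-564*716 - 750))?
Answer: 4655612288991/2472143 ≈ 1.8832e+6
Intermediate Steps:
-3145798/4944286 + ((452 + 764)**2 - (-564*716 - 750)) = -3145798*1/4944286 + (1216**2 - (-403824 - 750)) = -1572899/2472143 + (1478656 - 1*(-404574)) = -1572899/2472143 + (1478656 + 404574) = -1572899/2472143 + 1883230 = 4655612288991/2472143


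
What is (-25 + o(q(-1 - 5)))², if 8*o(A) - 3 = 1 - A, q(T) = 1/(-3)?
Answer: 344569/576 ≈ 598.21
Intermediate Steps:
q(T) = -⅓
o(A) = ½ - A/8 (o(A) = 3/8 + (1 - A)/8 = 3/8 + (⅛ - A/8) = ½ - A/8)
(-25 + o(q(-1 - 5)))² = (-25 + (½ - ⅛*(-⅓)))² = (-25 + (½ + 1/24))² = (-25 + 13/24)² = (-587/24)² = 344569/576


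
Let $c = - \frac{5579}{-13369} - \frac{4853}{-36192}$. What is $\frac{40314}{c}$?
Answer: $\frac{672619416768}{9199825} \approx 73112.0$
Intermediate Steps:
$c = \frac{9199825}{16684512}$ ($c = \left(-5579\right) \left(- \frac{1}{13369}\right) - - \frac{4853}{36192} = \frac{5579}{13369} + \frac{4853}{36192} = \frac{9199825}{16684512} \approx 0.5514$)
$\frac{40314}{c} = \frac{40314}{\frac{9199825}{16684512}} = 40314 \cdot \frac{16684512}{9199825} = \frac{672619416768}{9199825}$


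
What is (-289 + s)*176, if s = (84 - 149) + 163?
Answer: -33616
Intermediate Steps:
s = 98 (s = -65 + 163 = 98)
(-289 + s)*176 = (-289 + 98)*176 = -191*176 = -33616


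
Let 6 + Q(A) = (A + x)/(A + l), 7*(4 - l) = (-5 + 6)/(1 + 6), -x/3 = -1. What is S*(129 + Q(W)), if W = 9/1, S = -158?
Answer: -1037744/53 ≈ -19580.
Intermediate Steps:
x = 3 (x = -3*(-1) = 3)
l = 195/49 (l = 4 - (-5 + 6)/(7*(1 + 6)) = 4 - 1/(7*7) = 4 - ⅐*⅐ = 4 - 1/49 = 195/49 ≈ 3.9796)
W = 9 (W = 9*1 = 9)
Q(A) = -6 + (3 + A)/(195/49 + A) (Q(A) = -6 + (A + 3)/(A + 195/49) = -6 + (3 + A)/(195/49 + A))
S*(129 + Q(W)) = -158*(129 + (-1023 - 245*9)/(195 + 49*9)) = -158*(129 + (-1023 - 2205)/(195 + 441)) = -158*(129 - 3228/636) = -158*(129 + (1/636)*(-3228)) = -158*(129 - 269/53) = -158*6568/53 = -1037744/53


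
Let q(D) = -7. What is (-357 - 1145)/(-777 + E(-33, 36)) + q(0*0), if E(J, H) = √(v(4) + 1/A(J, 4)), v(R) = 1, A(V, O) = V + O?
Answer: -12673175/2501159 + 3004*√203/17508113 ≈ -5.0645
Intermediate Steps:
A(V, O) = O + V
E(J, H) = √(1 + 1/(4 + J))
(-357 - 1145)/(-777 + E(-33, 36)) + q(0*0) = (-357 - 1145)/(-777 + √((5 - 33)/(4 - 33))) - 7 = -1502/(-777 + √(-28/(-29))) - 7 = -1502/(-777 + √(-1/29*(-28))) - 7 = -1502/(-777 + √(28/29)) - 7 = -1502/(-777 + 2*√203/29) - 7 = -7 - 1502/(-777 + 2*√203/29)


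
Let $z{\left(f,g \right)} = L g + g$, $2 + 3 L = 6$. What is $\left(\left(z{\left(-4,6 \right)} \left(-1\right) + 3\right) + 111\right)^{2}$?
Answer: $10000$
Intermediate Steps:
$L = \frac{4}{3}$ ($L = - \frac{2}{3} + \frac{1}{3} \cdot 6 = - \frac{2}{3} + 2 = \frac{4}{3} \approx 1.3333$)
$z{\left(f,g \right)} = \frac{7 g}{3}$ ($z{\left(f,g \right)} = \frac{4 g}{3} + g = \frac{7 g}{3}$)
$\left(\left(z{\left(-4,6 \right)} \left(-1\right) + 3\right) + 111\right)^{2} = \left(\left(\frac{7}{3} \cdot 6 \left(-1\right) + 3\right) + 111\right)^{2} = \left(\left(14 \left(-1\right) + 3\right) + 111\right)^{2} = \left(\left(-14 + 3\right) + 111\right)^{2} = \left(-11 + 111\right)^{2} = 100^{2} = 10000$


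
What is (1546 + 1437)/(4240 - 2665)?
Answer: 2983/1575 ≈ 1.8940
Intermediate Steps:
(1546 + 1437)/(4240 - 2665) = 2983/1575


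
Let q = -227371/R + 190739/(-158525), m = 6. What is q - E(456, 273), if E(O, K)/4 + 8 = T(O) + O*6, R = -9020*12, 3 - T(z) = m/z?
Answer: -712218191292023/65203234800 ≈ -10923.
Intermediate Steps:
T(z) = 3 - 6/z
R = -108240
E(O, K) = -20 - 24/O + 24*O (E(O, K) = -32 + 4*((3 - 6/O) + O*6) = -32 + 4*((3 - 6/O) + 6*O) = -32 + 4*(3 - 6/O + 6*O) = -32 + (12 - 24/O + 24*O) = -20 - 24/O + 24*O)
q = 3079679683/3431749200 (q = -227371/(-108240) + 190739/(-158525) = -227371*(-1/108240) + 190739*(-1/158525) = 227371/108240 - 190739/158525 = 3079679683/3431749200 ≈ 0.89741)
q - E(456, 273) = 3079679683/3431749200 - (-20 - 24/456 + 24*456) = 3079679683/3431749200 - (-20 - 24*1/456 + 10944) = 3079679683/3431749200 - (-20 - 1/19 + 10944) = 3079679683/3431749200 - 1*207555/19 = 3079679683/3431749200 - 207555/19 = -712218191292023/65203234800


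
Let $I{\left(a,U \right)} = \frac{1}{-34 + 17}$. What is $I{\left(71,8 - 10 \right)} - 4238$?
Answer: $- \frac{72047}{17} \approx -4238.1$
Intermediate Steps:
$I{\left(a,U \right)} = - \frac{1}{17}$ ($I{\left(a,U \right)} = \frac{1}{-17} = - \frac{1}{17}$)
$I{\left(71,8 - 10 \right)} - 4238 = - \frac{1}{17} - 4238 = - \frac{72047}{17}$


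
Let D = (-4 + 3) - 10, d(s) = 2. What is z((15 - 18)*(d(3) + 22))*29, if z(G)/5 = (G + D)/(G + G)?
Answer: 12035/144 ≈ 83.576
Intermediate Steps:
D = -11 (D = -1 - 10 = -11)
z(G) = 5*(-11 + G)/(2*G) (z(G) = 5*((G - 11)/(G + G)) = 5*((-11 + G)/((2*G))) = 5*((-11 + G)*(1/(2*G))) = 5*((-11 + G)/(2*G)) = 5*(-11 + G)/(2*G))
z((15 - 18)*(d(3) + 22))*29 = (5*(-11 + (15 - 18)*(2 + 22))/(2*(((15 - 18)*(2 + 22)))))*29 = (5*(-11 - 3*24)/(2*((-3*24))))*29 = ((5/2)*(-11 - 72)/(-72))*29 = ((5/2)*(-1/72)*(-83))*29 = (415/144)*29 = 12035/144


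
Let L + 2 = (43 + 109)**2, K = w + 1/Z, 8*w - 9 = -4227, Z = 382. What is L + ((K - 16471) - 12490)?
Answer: -4879093/764 ≈ -6386.3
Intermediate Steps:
w = -2109/4 (w = 9/8 + (1/8)*(-4227) = 9/8 - 4227/8 = -2109/4 ≈ -527.25)
K = -402817/764 (K = -2109/4 + 1/382 = -402817/764 ≈ -527.25)
L = 23102 (L = -2 + (43 + 109)**2 = -2 + 152**2 = -2 + 23104 = 23102)
L + ((K - 16471) - 12490) = 23102 + ((-402817/764 - 16471) - 12490) = 23102 + (-12986661/764 - 12490) = 23102 - 22529021/764 = -4879093/764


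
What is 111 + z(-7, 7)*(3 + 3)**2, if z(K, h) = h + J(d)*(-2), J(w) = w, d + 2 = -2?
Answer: 651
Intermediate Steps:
d = -4 (d = -2 - 2 = -4)
z(K, h) = 8 + h (z(K, h) = h - 4*(-2) = h + 8 = 8 + h)
111 + z(-7, 7)*(3 + 3)**2 = 111 + (8 + 7)*(3 + 3)**2 = 111 + 15*6**2 = 111 + 15*36 = 111 + 540 = 651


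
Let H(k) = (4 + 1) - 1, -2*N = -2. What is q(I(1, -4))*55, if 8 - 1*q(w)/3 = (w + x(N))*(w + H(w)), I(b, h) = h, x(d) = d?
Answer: 1320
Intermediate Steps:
N = 1 (N = -½*(-2) = 1)
H(k) = 4 (H(k) = 5 - 1 = 4)
q(w) = 24 - 3*(1 + w)*(4 + w) (q(w) = 24 - 3*(w + 1)*(w + 4) = 24 - 3*(1 + w)*(4 + w))
q(I(1, -4))*55 = (12 - 15*(-4) - 3*(-4)²)*55 = (12 + 60 - 3*16)*55 = (12 + 60 - 48)*55 = 24*55 = 1320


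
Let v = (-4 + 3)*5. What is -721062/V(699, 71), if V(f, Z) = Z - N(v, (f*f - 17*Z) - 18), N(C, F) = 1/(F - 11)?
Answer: -175710190815/17301457 ≈ -10156.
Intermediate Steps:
v = -5 (v = -1*5 = -5)
N(C, F) = 1/(-11 + F)
V(f, Z) = Z - 1/(-29 + f² - 17*Z) (V(f, Z) = Z - 1/(-11 + ((f*f - 17*Z) - 18)) = Z - 1/(-11 + ((f² - 17*Z) - 18)) = Z - 1/(-11 + (-18 + f² - 17*Z)) = Z - 1/(-29 + f² - 17*Z))
-721062/V(699, 71) = -721062/(71 + 1/(29 - 1*699² + 17*71)) = -721062/(71 + 1/(29 - 1*488601 + 1207)) = -721062/(71 + 1/(29 - 488601 + 1207)) = -721062/(71 + 1/(-487365)) = -721062/(71 - 1/487365) = -721062/34602914/487365 = -721062*487365/34602914 = -175710190815/17301457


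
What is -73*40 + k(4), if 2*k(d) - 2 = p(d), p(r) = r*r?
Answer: -2911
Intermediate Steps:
p(r) = r²
k(d) = 1 + d²/2
-73*40 + k(4) = -73*40 + (1 + (½)*4²) = -2920 + (1 + (½)*16) = -2920 + (1 + 8) = -2920 + 9 = -2911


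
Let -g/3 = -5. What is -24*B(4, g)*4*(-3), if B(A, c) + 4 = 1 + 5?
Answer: 576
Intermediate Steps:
g = 15 (g = -3*(-5) = 15)
B(A, c) = 2 (B(A, c) = -4 + (1 + 5) = -4 + 6 = 2)
-24*B(4, g)*4*(-3) = -48*4*(-3) = -24*8*(-3) = -192*(-3) = 576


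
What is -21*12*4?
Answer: -1008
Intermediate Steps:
-21*12*4 = -252*4 = -1008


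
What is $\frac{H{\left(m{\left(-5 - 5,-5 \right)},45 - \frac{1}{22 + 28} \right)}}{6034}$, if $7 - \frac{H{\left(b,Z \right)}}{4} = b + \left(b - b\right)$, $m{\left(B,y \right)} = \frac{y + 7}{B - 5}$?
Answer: $\frac{214}{45255} \approx 0.0047288$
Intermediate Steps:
$m{\left(B,y \right)} = \frac{7 + y}{-5 + B}$
$H{\left(b,Z \right)} = 28 - 4 b$ ($H{\left(b,Z \right)} = 28 - 4 \left(b + \left(b - b\right)\right) = 28 - 4 \left(b + 0\right) = 28 - 4 b$)
$\frac{H{\left(m{\left(-5 - 5,-5 \right)},45 - \frac{1}{22 + 28} \right)}}{6034} = \frac{28 - 4 \frac{7 - 5}{-5 - 10}}{6034} = \left(28 - 4 \frac{1}{-5 - 10} \cdot 2\right) \frac{1}{6034} = \left(28 - 4 \frac{1}{-15} \cdot 2\right) \frac{1}{6034} = \left(28 - 4 \left(\left(- \frac{1}{15}\right) 2\right)\right) \frac{1}{6034} = \left(28 - - \frac{8}{15}\right) \frac{1}{6034} = \left(28 + \frac{8}{15}\right) \frac{1}{6034} = \frac{428}{15} \cdot \frac{1}{6034} = \frac{214}{45255}$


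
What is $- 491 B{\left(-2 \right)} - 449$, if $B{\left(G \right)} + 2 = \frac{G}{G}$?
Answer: $42$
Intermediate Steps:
$B{\left(G \right)} = -1$ ($B{\left(G \right)} = -2 + \frac{G}{G} = -2 + 1 = -1$)
$- 491 B{\left(-2 \right)} - 449 = \left(-491\right) \left(-1\right) - 449 = 491 - 449 = 42$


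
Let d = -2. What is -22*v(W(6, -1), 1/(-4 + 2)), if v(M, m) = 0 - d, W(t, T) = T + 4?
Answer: -44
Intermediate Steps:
W(t, T) = 4 + T
v(M, m) = 2 (v(M, m) = 0 - 1*(-2) = 0 + 2 = 2)
-22*v(W(6, -1), 1/(-4 + 2)) = -22*2 = -44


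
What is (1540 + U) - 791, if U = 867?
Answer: 1616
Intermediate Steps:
(1540 + U) - 791 = (1540 + 867) - 791 = 2407 - 791 = 1616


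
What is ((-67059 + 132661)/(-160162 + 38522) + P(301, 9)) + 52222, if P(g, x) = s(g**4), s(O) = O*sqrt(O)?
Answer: 45231958158192646059/60820 ≈ 7.4370e+14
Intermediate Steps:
s(O) = O**(3/2)
P(g, x) = (g**4)**(3/2)
((-67059 + 132661)/(-160162 + 38522) + P(301, 9)) + 52222 = ((-67059 + 132661)/(-160162 + 38522) + (301**4)**(3/2)) + 52222 = (65602/(-121640) + 8208541201**(3/2)) + 52222 = (65602*(-1/121640) + 743702041351801) + 52222 = (-32801/60820 + 743702041351801) + 52222 = 45231958155016504019/60820 + 52222 = 45231958158192646059/60820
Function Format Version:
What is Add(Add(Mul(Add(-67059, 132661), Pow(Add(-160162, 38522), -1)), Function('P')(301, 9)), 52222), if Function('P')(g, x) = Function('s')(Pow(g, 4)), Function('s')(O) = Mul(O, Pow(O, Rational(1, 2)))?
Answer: Rational(45231958158192646059, 60820) ≈ 7.4370e+14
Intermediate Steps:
Function('s')(O) = Pow(O, Rational(3, 2))
Function('P')(g, x) = Pow(Pow(g, 4), Rational(3, 2))
Add(Add(Mul(Add(-67059, 132661), Pow(Add(-160162, 38522), -1)), Function('P')(301, 9)), 52222) = Add(Add(Mul(Add(-67059, 132661), Pow(Add(-160162, 38522), -1)), Pow(Pow(301, 4), Rational(3, 2))), 52222) = Add(Add(Mul(65602, Pow(-121640, -1)), Pow(8208541201, Rational(3, 2))), 52222) = Add(Add(Mul(65602, Rational(-1, 121640)), 743702041351801), 52222) = Add(Add(Rational(-32801, 60820), 743702041351801), 52222) = Add(Rational(45231958155016504019, 60820), 52222) = Rational(45231958158192646059, 60820)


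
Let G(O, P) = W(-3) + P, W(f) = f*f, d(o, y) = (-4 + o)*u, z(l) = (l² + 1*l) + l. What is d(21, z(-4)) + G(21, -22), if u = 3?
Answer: 38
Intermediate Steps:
z(l) = l² + 2*l (z(l) = (l² + l) + l = (l + l²) + l = l² + 2*l)
d(o, y) = -12 + 3*o (d(o, y) = (-4 + o)*3 = -12 + 3*o)
W(f) = f²
G(O, P) = 9 + P (G(O, P) = (-3)² + P = 9 + P)
d(21, z(-4)) + G(21, -22) = (-12 + 3*21) + (9 - 22) = (-12 + 63) - 13 = 51 - 13 = 38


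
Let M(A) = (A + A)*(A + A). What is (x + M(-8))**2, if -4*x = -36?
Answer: 70225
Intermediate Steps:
x = 9 (x = -1/4*(-36) = 9)
M(A) = 4*A**2 (M(A) = (2*A)*(2*A) = 4*A**2)
(x + M(-8))**2 = (9 + 4*(-8)**2)**2 = (9 + 4*64)**2 = (9 + 256)**2 = 265**2 = 70225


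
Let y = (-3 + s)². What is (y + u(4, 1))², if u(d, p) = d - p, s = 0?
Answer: 144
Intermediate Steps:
y = 9 (y = (-3 + 0)² = (-3)² = 9)
(y + u(4, 1))² = (9 + (4 - 1*1))² = (9 + (4 - 1))² = (9 + 3)² = 12² = 144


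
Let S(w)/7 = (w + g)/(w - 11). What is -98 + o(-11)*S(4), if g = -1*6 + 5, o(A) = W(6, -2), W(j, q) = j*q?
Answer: -62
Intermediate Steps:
o(A) = -12 (o(A) = 6*(-2) = -12)
g = -1 (g = -6 + 5 = -1)
S(w) = 7*(-1 + w)/(-11 + w) (S(w) = 7*((w - 1)/(w - 11)) = 7*((-1 + w)/(-11 + w)) = 7*(-1 + w)/(-11 + w))
-98 + o(-11)*S(4) = -98 - 84*(-1 + 4)/(-11 + 4) = -98 - 84*3/(-7) = -98 - 84*(-1)*3/7 = -98 - 12*(-3) = -98 + 36 = -62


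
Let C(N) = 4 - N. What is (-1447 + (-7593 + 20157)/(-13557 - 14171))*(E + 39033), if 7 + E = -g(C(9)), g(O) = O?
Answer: -391627101095/6932 ≈ -5.6496e+7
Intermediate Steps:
E = -2 (E = -7 - (4 - 1*9) = -7 - (4 - 9) = -7 - 1*(-5) = -7 + 5 = -2)
(-1447 + (-7593 + 20157)/(-13557 - 14171))*(E + 39033) = (-1447 + (-7593 + 20157)/(-13557 - 14171))*(-2 + 39033) = (-1447 + 12564/(-27728))*39031 = (-1447 + 12564*(-1/27728))*39031 = (-1447 - 3141/6932)*39031 = -10033745/6932*39031 = -391627101095/6932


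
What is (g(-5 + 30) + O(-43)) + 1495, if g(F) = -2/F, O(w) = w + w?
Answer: 35223/25 ≈ 1408.9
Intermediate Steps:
O(w) = 2*w
(g(-5 + 30) + O(-43)) + 1495 = (-2/(-5 + 30) + 2*(-43)) + 1495 = (-2/25 - 86) + 1495 = -2152/25 + 1495 = 35223/25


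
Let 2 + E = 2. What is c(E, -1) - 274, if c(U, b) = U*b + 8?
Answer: -266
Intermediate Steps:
E = 0 (E = -2 + 2 = 0)
c(U, b) = 8 + U*b
c(E, -1) - 274 = (8 + 0*(-1)) - 274 = (8 + 0) - 274 = 8 - 274 = -266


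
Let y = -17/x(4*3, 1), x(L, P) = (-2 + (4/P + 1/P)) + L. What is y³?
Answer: -4913/3375 ≈ -1.4557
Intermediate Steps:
x(L, P) = -2 + L + 5/P (x(L, P) = (-2 + (4/P + 1/P)) + L = (-2 + 5/P) + L = -2 + L + 5/P)
y = -17/15 (y = -17/(-2 + 4*3 + 5/1) = -17/(-2 + 12 + 5*1) = -17/(-2 + 12 + 5) = -17/15 ≈ -1.1333)
y³ = (-17/15)³ = -4913/3375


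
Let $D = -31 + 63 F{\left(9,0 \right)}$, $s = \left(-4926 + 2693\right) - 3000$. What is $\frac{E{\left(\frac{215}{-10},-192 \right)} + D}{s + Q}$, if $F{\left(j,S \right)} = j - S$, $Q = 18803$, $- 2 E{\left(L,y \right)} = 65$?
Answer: $\frac{1007}{27140} \approx 0.037104$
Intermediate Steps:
$E{\left(L,y \right)} = - \frac{65}{2}$ ($E{\left(L,y \right)} = \left(- \frac{1}{2}\right) 65 = - \frac{65}{2}$)
$s = -5233$ ($s = -2233 - 3000 = -5233$)
$D = 536$ ($D = -31 + 63 \left(9 - 0\right) = -31 + 63 \left(9 + 0\right) = -31 + 63 \cdot 9 = -31 + 567 = 536$)
$\frac{E{\left(\frac{215}{-10},-192 \right)} + D}{s + Q} = \frac{- \frac{65}{2} + 536}{-5233 + 18803} = \frac{1007}{2 \cdot 13570} = \frac{1007}{2} \cdot \frac{1}{13570} = \frac{1007}{27140}$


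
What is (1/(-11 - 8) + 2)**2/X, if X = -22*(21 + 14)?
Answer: -1369/277970 ≈ -0.0049250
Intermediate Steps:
X = -770 (X = -22*35 = -770)
(1/(-11 - 8) + 2)**2/X = (1/(-11 - 8) + 2)**2/(-770) = (1/(-19) + 2)**2*(-1/770) = (-1/19 + 2)**2*(-1/770) = (37/19)**2*(-1/770) = (1369/361)*(-1/770) = -1369/277970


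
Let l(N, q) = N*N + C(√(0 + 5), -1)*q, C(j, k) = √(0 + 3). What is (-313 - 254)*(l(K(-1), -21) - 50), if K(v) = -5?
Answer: 14175 + 11907*√3 ≈ 34799.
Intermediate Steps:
C(j, k) = √3
l(N, q) = N² + q*√3 (l(N, q) = N*N + √3*q = N² + q*√3)
(-313 - 254)*(l(K(-1), -21) - 50) = (-313 - 254)*(((-5)² - 21*√3) - 50) = -567*((25 - 21*√3) - 50) = -567*(-25 - 21*√3) = 14175 + 11907*√3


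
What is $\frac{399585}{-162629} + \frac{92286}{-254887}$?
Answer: $- \frac{116857401789}{41452017923} \approx -2.8191$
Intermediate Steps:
$\frac{399585}{-162629} + \frac{92286}{-254887} = 399585 \left(- \frac{1}{162629}\right) + 92286 \left(- \frac{1}{254887}\right) = - \frac{399585}{162629} - \frac{92286}{254887} = - \frac{116857401789}{41452017923}$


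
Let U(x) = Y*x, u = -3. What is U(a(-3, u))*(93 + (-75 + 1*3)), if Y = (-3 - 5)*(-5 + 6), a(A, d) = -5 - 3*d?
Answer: -672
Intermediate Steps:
Y = -8 (Y = -8*1 = -8)
U(x) = -8*x
U(a(-3, u))*(93 + (-75 + 1*3)) = (-8*(-5 - 3*(-3)))*(93 + (-75 + 1*3)) = (-8*(-5 + 9))*(93 + (-75 + 3)) = (-8*4)*(93 - 72) = -32*21 = -672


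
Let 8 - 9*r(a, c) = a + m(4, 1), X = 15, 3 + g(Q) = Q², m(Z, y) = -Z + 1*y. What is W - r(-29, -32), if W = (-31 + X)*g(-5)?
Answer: -3208/9 ≈ -356.44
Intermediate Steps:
m(Z, y) = y - Z (m(Z, y) = -Z + y = y - Z)
g(Q) = -3 + Q²
r(a, c) = 11/9 - a/9 (r(a, c) = 8/9 - (a + (1 - 1*4))/9 = 8/9 - (a + (1 - 4))/9 = 8/9 - (a - 3)/9 = 8/9 - (-3 + a)/9 = 8/9 + (⅓ - a/9) = 11/9 - a/9)
W = -352 (W = (-31 + 15)*(-3 + (-5)²) = -16*(-3 + 25) = -16*22 = -352)
W - r(-29, -32) = -352 - (11/9 - ⅑*(-29)) = -352 - (11/9 + 29/9) = -352 - 1*40/9 = -352 - 40/9 = -3208/9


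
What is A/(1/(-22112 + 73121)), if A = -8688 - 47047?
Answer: -2842986615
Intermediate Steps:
A = -55735
A/(1/(-22112 + 73121)) = -55735/(1/(-22112 + 73121)) = -55735/(1/51009) = -55735/1/51009 = -55735*51009 = -2842986615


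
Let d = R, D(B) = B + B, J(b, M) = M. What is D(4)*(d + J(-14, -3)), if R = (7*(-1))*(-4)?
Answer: 200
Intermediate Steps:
D(B) = 2*B
R = 28 (R = -7*(-4) = 28)
d = 28
D(4)*(d + J(-14, -3)) = (2*4)*(28 - 3) = 8*25 = 200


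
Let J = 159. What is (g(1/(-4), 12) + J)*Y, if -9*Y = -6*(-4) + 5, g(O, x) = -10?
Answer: -4321/9 ≈ -480.11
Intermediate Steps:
Y = -29/9 (Y = -(-6*(-4) + 5)/9 = -(24 + 5)/9 = -⅑*29 = -29/9 ≈ -3.2222)
(g(1/(-4), 12) + J)*Y = (-10 + 159)*(-29/9) = 149*(-29/9) = -4321/9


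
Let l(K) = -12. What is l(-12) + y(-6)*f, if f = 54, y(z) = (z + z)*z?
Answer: 3876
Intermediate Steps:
y(z) = 2*z**2 (y(z) = (2*z)*z = 2*z**2)
l(-12) + y(-6)*f = -12 + (2*(-6)**2)*54 = -12 + (2*36)*54 = -12 + 72*54 = -12 + 3888 = 3876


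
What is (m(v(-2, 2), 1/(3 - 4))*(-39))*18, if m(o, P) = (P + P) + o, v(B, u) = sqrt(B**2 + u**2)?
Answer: 1404 - 1404*sqrt(2) ≈ -581.56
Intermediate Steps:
m(o, P) = o + 2*P (m(o, P) = 2*P + o = o + 2*P)
(m(v(-2, 2), 1/(3 - 4))*(-39))*18 = ((sqrt((-2)**2 + 2**2) + 2/(3 - 4))*(-39))*18 = ((sqrt(4 + 4) + 2/(-1))*(-39))*18 = ((sqrt(8) + 2*(-1))*(-39))*18 = ((2*sqrt(2) - 2)*(-39))*18 = ((-2 + 2*sqrt(2))*(-39))*18 = (78 - 78*sqrt(2))*18 = 1404 - 1404*sqrt(2)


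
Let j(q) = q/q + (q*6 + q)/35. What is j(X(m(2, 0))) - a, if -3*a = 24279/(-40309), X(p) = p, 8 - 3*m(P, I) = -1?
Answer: 282007/201545 ≈ 1.3992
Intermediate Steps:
m(P, I) = 3 (m(P, I) = 8/3 - ⅓*(-1) = 8/3 + ⅓ = 3)
j(q) = 1 + q/5 (j(q) = 1 + (6*q + q)*(1/35) = 1 + (7*q)*(1/35) = 1 + q/5)
a = 8093/40309 (a = -8093/(-40309) = -8093*(-1)/40309 = -⅓*(-24279/40309) = 8093/40309 ≈ 0.20077)
j(X(m(2, 0))) - a = (1 + (⅕)*3) - 1*8093/40309 = (1 + ⅗) - 8093/40309 = 8/5 - 8093/40309 = 282007/201545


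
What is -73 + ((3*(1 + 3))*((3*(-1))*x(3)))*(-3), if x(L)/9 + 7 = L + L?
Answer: -1045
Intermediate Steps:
x(L) = -63 + 18*L (x(L) = -63 + 9*(L + L) = -63 + 9*(2*L) = -63 + 18*L)
-73 + ((3*(1 + 3))*((3*(-1))*x(3)))*(-3) = -73 + ((3*(1 + 3))*((3*(-1))*(-63 + 18*3)))*(-3) = -73 + ((3*4)*(-3*(-63 + 54)))*(-3) = -73 + (12*(-3*(-9)))*(-3) = -73 + (12*27)*(-3) = -73 + 324*(-3) = -73 - 972 = -1045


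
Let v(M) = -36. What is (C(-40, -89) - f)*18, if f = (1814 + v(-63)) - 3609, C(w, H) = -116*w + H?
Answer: 114876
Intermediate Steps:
C(w, H) = H - 116*w
f = -1831 (f = (1814 - 36) - 3609 = 1778 - 3609 = -1831)
(C(-40, -89) - f)*18 = ((-89 - 116*(-40)) - 1*(-1831))*18 = ((-89 + 4640) + 1831)*18 = (4551 + 1831)*18 = 6382*18 = 114876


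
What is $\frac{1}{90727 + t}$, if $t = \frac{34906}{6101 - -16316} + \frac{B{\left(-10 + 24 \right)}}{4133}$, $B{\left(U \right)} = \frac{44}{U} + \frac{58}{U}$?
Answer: $\frac{648546227}{58841664545782} \approx 1.1022 \cdot 10^{-5}$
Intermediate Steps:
$B{\left(U \right)} = \frac{102}{U}$
$t = \frac{1011008753}{648546227}$ ($t = \frac{34906}{6101 - -16316} + \frac{102 \frac{1}{-10 + 24}}{4133} = \frac{34906}{6101 + 16316} + \frac{102}{14} \cdot \frac{1}{4133} = \frac{34906}{22417} + 102 \cdot \frac{1}{14} \cdot \frac{1}{4133} = 34906 \cdot \frac{1}{22417} + \frac{51}{7} \cdot \frac{1}{4133} = \frac{34906}{22417} + \frac{51}{28931} = \frac{1011008753}{648546227} \approx 1.5589$)
$\frac{1}{90727 + t} = \frac{1}{90727 + \frac{1011008753}{648546227}} = \frac{1}{\frac{58841664545782}{648546227}} = \frac{648546227}{58841664545782}$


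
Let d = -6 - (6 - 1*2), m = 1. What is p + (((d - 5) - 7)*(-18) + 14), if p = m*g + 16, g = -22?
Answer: 404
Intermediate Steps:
d = -10 (d = -6 - (6 - 2) = -6 - 1*4 = -6 - 4 = -10)
p = -6 (p = 1*(-22) + 16 = -22 + 16 = -6)
p + (((d - 5) - 7)*(-18) + 14) = -6 + (((-10 - 5) - 7)*(-18) + 14) = -6 + ((-15 - 7)*(-18) + 14) = -6 + (-22*(-18) + 14) = -6 + (396 + 14) = -6 + 410 = 404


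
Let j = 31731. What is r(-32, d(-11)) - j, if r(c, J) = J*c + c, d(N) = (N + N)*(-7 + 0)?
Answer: -36691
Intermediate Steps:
d(N) = -14*N (d(N) = (2*N)*(-7) = -14*N)
r(c, J) = c + J*c
r(-32, d(-11)) - j = -32*(1 - 14*(-11)) - 1*31731 = -32*(1 + 154) - 31731 = -32*155 - 31731 = -4960 - 31731 = -36691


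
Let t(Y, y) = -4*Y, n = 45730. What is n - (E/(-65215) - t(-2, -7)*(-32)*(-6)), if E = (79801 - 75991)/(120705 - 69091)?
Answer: 15909768733847/336600701 ≈ 47266.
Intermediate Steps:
E = 1905/25807 (E = 3810/51614 = 3810*(1/51614) = 1905/25807 ≈ 0.073817)
n - (E/(-65215) - t(-2, -7)*(-32)*(-6)) = 45730 - ((1905/25807)/(-65215) - -4*(-2)*(-32)*(-6)) = 45730 - ((1905/25807)*(-1/65215) - 8*(-32)*(-6)) = 45730 - (-381/336600701 - (-256)*(-6)) = 45730 - (-381/336600701 - 1*1536) = 45730 - (-381/336600701 - 1536) = 45730 - 1*(-517018677117/336600701) = 45730 + 517018677117/336600701 = 15909768733847/336600701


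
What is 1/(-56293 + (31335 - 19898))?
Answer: -1/44856 ≈ -2.2294e-5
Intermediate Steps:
1/(-56293 + (31335 - 19898)) = 1/(-56293 + 11437) = 1/(-44856) = -1/44856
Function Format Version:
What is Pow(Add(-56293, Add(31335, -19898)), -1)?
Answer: Rational(-1, 44856) ≈ -2.2294e-5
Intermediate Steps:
Pow(Add(-56293, Add(31335, -19898)), -1) = Pow(Add(-56293, 11437), -1) = Pow(-44856, -1) = Rational(-1, 44856)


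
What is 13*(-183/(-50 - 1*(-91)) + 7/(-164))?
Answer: -9607/164 ≈ -58.579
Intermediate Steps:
13*(-183/(-50 - 1*(-91)) + 7/(-164)) = 13*(-183/(-50 + 91) + 7*(-1/164)) = 13*(-183/41 - 7/164) = 13*(-739/164) = -9607/164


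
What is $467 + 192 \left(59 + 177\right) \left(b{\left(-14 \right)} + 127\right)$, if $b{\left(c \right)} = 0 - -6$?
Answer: $6026963$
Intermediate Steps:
$b{\left(c \right)} = 6$ ($b{\left(c \right)} = 0 + 6 = 6$)
$467 + 192 \left(59 + 177\right) \left(b{\left(-14 \right)} + 127\right) = 467 + 192 \left(59 + 177\right) \left(6 + 127\right) = 467 + 192 \cdot 236 \cdot 133 = 467 + 192 \cdot 31388 = 467 + 6026496 = 6026963$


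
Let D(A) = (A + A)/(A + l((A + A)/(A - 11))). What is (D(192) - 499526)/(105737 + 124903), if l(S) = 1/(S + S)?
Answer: -7374822515/3405099768 ≈ -2.1658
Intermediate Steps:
l(S) = 1/(2*S)
D(A) = 2*A/(A + (-11 + A)/(4*A)) (D(A) = (A + A)/(A + 1/(2*(((A + A)/(A - 11))))) = (2*A)/(A + 1/(2*(((2*A)/(-11 + A))))) = (2*A)/(A + 1/(2*((2*A/(-11 + A))))) = (2*A)/(A + ((-11 + A)/(2*A))/2) = (2*A)/(A + (-11 + A)/(4*A)) = 2*A/(A + (-11 + A)/(4*A)))
(D(192) - 499526)/(105737 + 124903) = (8*192**2/(-11 + 192 + 4*192**2) - 499526)/(105737 + 124903) = (8*36864/(-11 + 192 + 4*36864) - 499526)/230640 = (8*36864/(-11 + 192 + 147456) - 499526)*(1/230640) = (8*36864/147637 - 499526)*(1/230640) = (8*36864*(1/147637) - 499526)*(1/230640) = (294912/147637 - 499526)*(1/230640) = -73748225150/147637*1/230640 = -7374822515/3405099768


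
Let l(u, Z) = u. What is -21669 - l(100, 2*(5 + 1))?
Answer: -21769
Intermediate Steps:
-21669 - l(100, 2*(5 + 1)) = -21669 - 1*100 = -21669 - 100 = -21769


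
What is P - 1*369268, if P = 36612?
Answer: -332656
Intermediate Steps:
P - 1*369268 = 36612 - 1*369268 = 36612 - 369268 = -332656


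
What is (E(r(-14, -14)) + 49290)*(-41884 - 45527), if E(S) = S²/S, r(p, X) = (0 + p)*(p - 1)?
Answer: -4326844500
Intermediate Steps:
r(p, X) = p*(-1 + p)
E(S) = S
(E(r(-14, -14)) + 49290)*(-41884 - 45527) = (-14*(-1 - 14) + 49290)*(-41884 - 45527) = (-14*(-15) + 49290)*(-87411) = (210 + 49290)*(-87411) = 49500*(-87411) = -4326844500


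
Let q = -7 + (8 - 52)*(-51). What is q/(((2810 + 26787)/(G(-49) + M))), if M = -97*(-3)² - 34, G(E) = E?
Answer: -2138572/29597 ≈ -72.256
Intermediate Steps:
M = -907 (M = -97*9 - 34 = -873 - 34 = -907)
q = 2237 (q = -7 - 44*(-51) = -7 + 2244 = 2237)
q/(((2810 + 26787)/(G(-49) + M))) = 2237/(((2810 + 26787)/(-49 - 907))) = 2237/((29597/(-956))) = 2237/((29597*(-1/956))) = 2237/(-29597/956) = 2237*(-956/29597) = -2138572/29597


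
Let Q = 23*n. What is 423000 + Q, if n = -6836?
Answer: 265772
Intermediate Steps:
Q = -157228 (Q = 23*(-6836) = -157228)
423000 + Q = 423000 - 157228 = 265772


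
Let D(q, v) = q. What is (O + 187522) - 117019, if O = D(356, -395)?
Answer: 70859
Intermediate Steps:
O = 356
(O + 187522) - 117019 = (356 + 187522) - 117019 = 187878 - 117019 = 70859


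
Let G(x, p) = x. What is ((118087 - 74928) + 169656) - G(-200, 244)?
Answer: 213015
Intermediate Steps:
((118087 - 74928) + 169656) - G(-200, 244) = ((118087 - 74928) + 169656) - 1*(-200) = (43159 + 169656) + 200 = 212815 + 200 = 213015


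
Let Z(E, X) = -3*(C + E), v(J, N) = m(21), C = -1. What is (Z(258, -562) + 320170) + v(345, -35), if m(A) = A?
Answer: 319420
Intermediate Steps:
v(J, N) = 21
Z(E, X) = 3 - 3*E (Z(E, X) = -3*(-1 + E) = 3 - 3*E)
(Z(258, -562) + 320170) + v(345, -35) = ((3 - 3*258) + 320170) + 21 = ((3 - 774) + 320170) + 21 = (-771 + 320170) + 21 = 319399 + 21 = 319420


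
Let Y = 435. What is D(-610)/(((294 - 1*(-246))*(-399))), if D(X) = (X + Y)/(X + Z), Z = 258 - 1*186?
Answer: -5/3311928 ≈ -1.5097e-6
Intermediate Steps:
Z = 72 (Z = 258 - 186 = 72)
D(X) = (435 + X)/(72 + X) (D(X) = (X + 435)/(X + 72) = (435 + X)/(72 + X))
D(-610)/(((294 - 1*(-246))*(-399))) = ((435 - 610)/(72 - 610))/(((294 - 1*(-246))*(-399))) = (-175/(-538))/(((294 + 246)*(-399))) = (-1/538*(-175))/((540*(-399))) = (175/538)/(-215460) = (175/538)*(-1/215460) = -5/3311928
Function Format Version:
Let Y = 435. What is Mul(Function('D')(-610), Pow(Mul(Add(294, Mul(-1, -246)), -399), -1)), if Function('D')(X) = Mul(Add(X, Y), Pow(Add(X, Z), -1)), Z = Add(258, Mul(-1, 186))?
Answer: Rational(-5, 3311928) ≈ -1.5097e-6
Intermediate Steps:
Z = 72 (Z = Add(258, -186) = 72)
Function('D')(X) = Mul(Pow(Add(72, X), -1), Add(435, X)) (Function('D')(X) = Mul(Add(X, 435), Pow(Add(X, 72), -1)) = Mul(Add(435, X), Pow(Add(72, X), -1)) = Mul(Pow(Add(72, X), -1), Add(435, X)))
Mul(Function('D')(-610), Pow(Mul(Add(294, Mul(-1, -246)), -399), -1)) = Mul(Mul(Pow(Add(72, -610), -1), Add(435, -610)), Pow(Mul(Add(294, Mul(-1, -246)), -399), -1)) = Mul(Mul(Pow(-538, -1), -175), Pow(Mul(Add(294, 246), -399), -1)) = Mul(Mul(Rational(-1, 538), -175), Pow(Mul(540, -399), -1)) = Mul(Rational(175, 538), Pow(-215460, -1)) = Mul(Rational(175, 538), Rational(-1, 215460)) = Rational(-5, 3311928)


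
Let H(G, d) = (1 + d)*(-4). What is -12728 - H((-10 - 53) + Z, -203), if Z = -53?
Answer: -13536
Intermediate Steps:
H(G, d) = -4 - 4*d
-12728 - H((-10 - 53) + Z, -203) = -12728 - (-4 - 4*(-203)) = -12728 - (-4 + 812) = -12728 - 1*808 = -12728 - 808 = -13536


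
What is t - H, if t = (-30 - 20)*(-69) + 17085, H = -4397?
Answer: 24932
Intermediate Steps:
t = 20535 (t = -50*(-69) + 17085 = 3450 + 17085 = 20535)
t - H = 20535 - 1*(-4397) = 20535 + 4397 = 24932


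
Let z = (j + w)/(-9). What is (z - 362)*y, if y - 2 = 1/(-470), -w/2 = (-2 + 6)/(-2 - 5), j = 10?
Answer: -1193782/1645 ≈ -725.70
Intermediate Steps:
w = 8/7 (w = -2*(-2 + 6)/(-2 - 5) = -8/(-7) = -8*(-1)/7 = -2*(-4/7) = 8/7 ≈ 1.1429)
z = -26/21 (z = (10 + 8/7)/(-9) = (78/7)*(-⅑) = -26/21 ≈ -1.2381)
y = 939/470 (y = 2 + 1/(-470) = 2 - 1/470 = 939/470 ≈ 1.9979)
(z - 362)*y = (-26/21 - 362)*(939/470) = -7628/21*939/470 = -1193782/1645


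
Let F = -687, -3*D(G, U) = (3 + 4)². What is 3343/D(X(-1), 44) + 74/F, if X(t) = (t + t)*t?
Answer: -6893549/33663 ≈ -204.78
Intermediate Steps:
X(t) = 2*t² (X(t) = (2*t)*t = 2*t²)
D(G, U) = -49/3 (D(G, U) = -(3 + 4)²/3 = -⅓*7² = -⅓*49 = -49/3)
3343/D(X(-1), 44) + 74/F = 3343/(-49/3) + 74/(-687) = 3343*(-3/49) + 74*(-1/687) = -10029/49 - 74/687 = -6893549/33663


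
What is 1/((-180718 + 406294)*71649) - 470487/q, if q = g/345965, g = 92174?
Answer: -1315384809022571740373/744871681553688 ≈ -1.7659e+6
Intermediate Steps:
q = 92174/345965 ≈ 0.26643
1/((-180718 + 406294)*71649) - 470487/q = 1/((-180718 + 406294)*71649) - 470487/92174/345965 = (1/71649)/225576 - 470487*345965/92174 = (1/225576)*(1/71649) - 162772034955/92174 = 1/16162294824 - 162772034955/92174 = -1315384809022571740373/744871681553688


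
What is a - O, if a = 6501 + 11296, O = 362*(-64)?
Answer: 40965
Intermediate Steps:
O = -23168
a = 17797
a - O = 17797 - 1*(-23168) = 17797 + 23168 = 40965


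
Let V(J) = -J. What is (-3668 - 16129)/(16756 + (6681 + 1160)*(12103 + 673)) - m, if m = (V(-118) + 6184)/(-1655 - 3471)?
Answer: 315658575461/256795612436 ≈ 1.2292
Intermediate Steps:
m = -3151/2563 (m = (-1*(-118) + 6184)/(-1655 - 3471) = (118 + 6184)/(-5126) = 6302*(-1/5126) = -3151/2563 ≈ -1.2294)
(-3668 - 16129)/(16756 + (6681 + 1160)*(12103 + 673)) - m = (-3668 - 16129)/(16756 + (6681 + 1160)*(12103 + 673)) - 1*(-3151/2563) = -19797/(16756 + 7841*12776) + 3151/2563 = -19797/(16756 + 100176616) + 3151/2563 = -19797/100193372 + 3151/2563 = 315658575461/256795612436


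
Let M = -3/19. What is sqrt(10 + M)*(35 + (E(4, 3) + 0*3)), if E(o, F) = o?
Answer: 39*sqrt(3553)/19 ≈ 122.35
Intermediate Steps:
M = -3/19 (M = -3*1/19 = -3/19 ≈ -0.15789)
sqrt(10 + M)*(35 + (E(4, 3) + 0*3)) = sqrt(10 - 3/19)*(35 + (4 + 0*3)) = sqrt(187/19)*(35 + (4 + 0)) = (sqrt(3553)/19)*(35 + 4) = (sqrt(3553)/19)*39 = 39*sqrt(3553)/19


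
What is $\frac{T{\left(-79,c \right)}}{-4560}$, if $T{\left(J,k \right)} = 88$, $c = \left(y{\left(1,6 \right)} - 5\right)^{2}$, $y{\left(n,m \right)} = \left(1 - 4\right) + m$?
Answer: $- \frac{11}{570} \approx -0.019298$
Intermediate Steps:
$y{\left(n,m \right)} = -3 + m$
$c = 4$ ($c = \left(\left(-3 + 6\right) - 5\right)^{2} = \left(3 - 5\right)^{2} = \left(-2\right)^{2} = 4$)
$\frac{T{\left(-79,c \right)}}{-4560} = \frac{88}{-4560} = 88 \left(- \frac{1}{4560}\right) = - \frac{11}{570}$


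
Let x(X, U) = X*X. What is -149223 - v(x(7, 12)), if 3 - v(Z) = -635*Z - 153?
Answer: -180494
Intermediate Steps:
x(X, U) = X²
v(Z) = 156 + 635*Z (v(Z) = 3 - (-635*Z - 153) = 3 - (-153 - 635*Z) = 3 + (153 + 635*Z) = 156 + 635*Z)
-149223 - v(x(7, 12)) = -149223 - (156 + 635*7²) = -149223 - (156 + 635*49) = -149223 - (156 + 31115) = -149223 - 1*31271 = -149223 - 31271 = -180494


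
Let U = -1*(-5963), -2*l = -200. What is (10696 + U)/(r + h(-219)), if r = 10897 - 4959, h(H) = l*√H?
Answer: 49460571/18724922 - 416475*I*√219/9362461 ≈ 2.6414 - 0.6583*I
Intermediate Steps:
l = 100 (l = -½*(-200) = 100)
U = 5963
h(H) = 100*√H
r = 5938
(10696 + U)/(r + h(-219)) = (10696 + 5963)/(5938 + 100*√(-219)) = 16659/(5938 + 100*(I*√219)) = 16659/(5938 + 100*I*√219)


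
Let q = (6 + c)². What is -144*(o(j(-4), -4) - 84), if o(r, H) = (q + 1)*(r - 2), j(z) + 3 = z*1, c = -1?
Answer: 45792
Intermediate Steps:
q = 25 (q = (6 - 1)² = 5² = 25)
j(z) = -3 + z (j(z) = -3 + z*1 = -3 + z)
o(r, H) = -52 + 26*r (o(r, H) = (25 + 1)*(r - 2) = 26*(-2 + r) = -52 + 26*r)
-144*(o(j(-4), -4) - 84) = -144*((-52 + 26*(-3 - 4)) - 84) = -144*((-52 + 26*(-7)) - 84) = -144*((-52 - 182) - 84) = -144*(-234 - 84) = -144*(-318) = 45792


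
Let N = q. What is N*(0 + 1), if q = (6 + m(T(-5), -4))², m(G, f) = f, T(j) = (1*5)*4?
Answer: 4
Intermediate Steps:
T(j) = 20 (T(j) = 5*4 = 20)
q = 4 (q = (6 - 4)² = 2² = 4)
N = 4
N*(0 + 1) = 4*(0 + 1) = 4*1 = 4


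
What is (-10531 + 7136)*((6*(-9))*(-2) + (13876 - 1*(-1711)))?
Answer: -53284525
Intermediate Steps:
(-10531 + 7136)*((6*(-9))*(-2) + (13876 - 1*(-1711))) = -3395*(-54*(-2) + (13876 + 1711)) = -3395*(108 + 15587) = -3395*15695 = -53284525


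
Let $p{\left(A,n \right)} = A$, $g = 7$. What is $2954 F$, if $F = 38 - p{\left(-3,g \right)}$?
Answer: $121114$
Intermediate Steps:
$F = 41$ ($F = 38 - -3 = 38 + 3 = 41$)
$2954 F = 2954 \cdot 41 = 121114$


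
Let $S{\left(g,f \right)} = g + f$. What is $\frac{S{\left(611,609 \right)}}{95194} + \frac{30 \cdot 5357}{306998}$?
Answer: $\frac{3918291325}{7306091903} \approx 0.5363$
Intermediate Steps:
$S{\left(g,f \right)} = f + g$
$\frac{S{\left(611,609 \right)}}{95194} + \frac{30 \cdot 5357}{306998} = \frac{609 + 611}{95194} + \frac{30 \cdot 5357}{306998} = 1220 \cdot \frac{1}{95194} + 160710 \cdot \frac{1}{306998} = \frac{610}{47597} + \frac{80355}{153499} = \frac{3918291325}{7306091903}$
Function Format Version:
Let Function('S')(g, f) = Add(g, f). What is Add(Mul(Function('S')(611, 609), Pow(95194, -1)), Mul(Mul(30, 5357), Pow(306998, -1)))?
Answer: Rational(3918291325, 7306091903) ≈ 0.53630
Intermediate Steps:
Function('S')(g, f) = Add(f, g)
Add(Mul(Function('S')(611, 609), Pow(95194, -1)), Mul(Mul(30, 5357), Pow(306998, -1))) = Add(Mul(Add(609, 611), Pow(95194, -1)), Mul(Mul(30, 5357), Pow(306998, -1))) = Add(Mul(1220, Rational(1, 95194)), Mul(160710, Rational(1, 306998))) = Add(Rational(610, 47597), Rational(80355, 153499)) = Rational(3918291325, 7306091903)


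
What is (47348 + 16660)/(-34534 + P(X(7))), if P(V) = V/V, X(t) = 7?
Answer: -7112/3837 ≈ -1.8535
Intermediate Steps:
P(V) = 1
(47348 + 16660)/(-34534 + P(X(7))) = (47348 + 16660)/(-34534 + 1) = 64008/(-34533) = 64008*(-1/34533) = -7112/3837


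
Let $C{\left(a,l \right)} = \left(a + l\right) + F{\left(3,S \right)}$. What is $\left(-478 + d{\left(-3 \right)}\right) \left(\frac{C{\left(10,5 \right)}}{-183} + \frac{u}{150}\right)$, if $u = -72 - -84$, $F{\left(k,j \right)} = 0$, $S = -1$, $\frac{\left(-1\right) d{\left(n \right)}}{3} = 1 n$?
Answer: $\frac{1407}{1525} \approx 0.92262$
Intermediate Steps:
$d{\left(n \right)} = - 3 n$ ($d{\left(n \right)} = - 3 \cdot 1 n = - 3 n$)
$C{\left(a,l \right)} = a + l$ ($C{\left(a,l \right)} = \left(a + l\right) + 0 = a + l$)
$u = 12$ ($u = -72 + 84 = 12$)
$\left(-478 + d{\left(-3 \right)}\right) \left(\frac{C{\left(10,5 \right)}}{-183} + \frac{u}{150}\right) = \left(-478 - -9\right) \left(\frac{10 + 5}{-183} + \frac{12}{150}\right) = \left(-478 + 9\right) \left(15 \left(- \frac{1}{183}\right) + 12 \cdot \frac{1}{150}\right) = - 469 \left(- \frac{5}{61} + \frac{2}{25}\right) = \left(-469\right) \left(- \frac{3}{1525}\right) = \frac{1407}{1525}$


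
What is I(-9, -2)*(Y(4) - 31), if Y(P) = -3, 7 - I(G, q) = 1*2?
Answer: -170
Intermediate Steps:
I(G, q) = 5 (I(G, q) = 7 - 2 = 5)
I(-9, -2)*(Y(4) - 31) = 5*(-3 - 31) = 5*(-34) = -170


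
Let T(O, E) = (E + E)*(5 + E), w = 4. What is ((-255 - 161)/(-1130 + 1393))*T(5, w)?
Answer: -29952/263 ≈ -113.89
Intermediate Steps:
T(O, E) = 2*E*(5 + E) (T(O, E) = (2*E)*(5 + E) = 2*E*(5 + E))
((-255 - 161)/(-1130 + 1393))*T(5, w) = ((-255 - 161)/(-1130 + 1393))*(2*4*(5 + 4)) = (-416/263)*(2*4*9) = -416*1/263*72 = -416/263*72 = -29952/263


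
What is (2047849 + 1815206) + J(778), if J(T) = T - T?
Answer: 3863055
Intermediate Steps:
J(T) = 0
(2047849 + 1815206) + J(778) = (2047849 + 1815206) + 0 = 3863055 + 0 = 3863055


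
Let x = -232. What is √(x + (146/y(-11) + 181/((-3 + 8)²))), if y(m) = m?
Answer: I*√720049/55 ≈ 15.428*I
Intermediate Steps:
√(x + (146/y(-11) + 181/((-3 + 8)²))) = √(-232 + (146/(-11) + 181/((-3 + 8)²))) = √(-232 + (146*(-1/11) + 181/(5²))) = √(-232 + (-146/11 + 181/25)) = √(-232 - 1659/275) = √(-65459/275) = I*√720049/55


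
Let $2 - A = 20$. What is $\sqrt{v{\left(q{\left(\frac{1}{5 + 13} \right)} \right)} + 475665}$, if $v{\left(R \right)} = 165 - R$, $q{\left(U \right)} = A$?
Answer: $6 \sqrt{13218} \approx 689.82$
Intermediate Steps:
$A = -18$ ($A = 2 - 20 = -18$)
$q{\left(U \right)} = -18$
$\sqrt{v{\left(q{\left(\frac{1}{5 + 13} \right)} \right)} + 475665} = \sqrt{\left(165 - -18\right) + 475665} = \sqrt{\left(165 + 18\right) + 475665} = \sqrt{183 + 475665} = \sqrt{475848} = 6 \sqrt{13218}$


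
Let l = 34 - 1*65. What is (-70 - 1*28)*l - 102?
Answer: 2936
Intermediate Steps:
l = -31 (l = 34 - 65 = -31)
(-70 - 1*28)*l - 102 = (-70 - 1*28)*(-31) - 102 = (-70 - 28)*(-31) - 102 = -98*(-31) - 102 = 3038 - 102 = 2936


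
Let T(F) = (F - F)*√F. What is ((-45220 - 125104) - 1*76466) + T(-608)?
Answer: -246790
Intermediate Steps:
T(F) = 0 (T(F) = 0*√F = 0)
((-45220 - 125104) - 1*76466) + T(-608) = ((-45220 - 125104) - 1*76466) + 0 = (-170324 - 76466) + 0 = -246790 + 0 = -246790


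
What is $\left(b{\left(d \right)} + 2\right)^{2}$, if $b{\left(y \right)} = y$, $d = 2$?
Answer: $16$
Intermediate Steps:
$\left(b{\left(d \right)} + 2\right)^{2} = \left(2 + 2\right)^{2} = 4^{2} = 16$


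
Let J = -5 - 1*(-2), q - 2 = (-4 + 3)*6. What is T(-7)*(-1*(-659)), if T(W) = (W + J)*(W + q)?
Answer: 72490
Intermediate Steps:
q = -4 (q = 2 + (-4 + 3)*6 = 2 - 1*6 = 2 - 6 = -4)
J = -3 (J = -5 + 2 = -3)
T(W) = (-4 + W)*(-3 + W) (T(W) = (W - 3)*(W - 4) = (-3 + W)*(-4 + W) = (-4 + W)*(-3 + W))
T(-7)*(-1*(-659)) = (12 + (-7)² - 7*(-7))*(-1*(-659)) = (12 + 49 + 49)*659 = 110*659 = 72490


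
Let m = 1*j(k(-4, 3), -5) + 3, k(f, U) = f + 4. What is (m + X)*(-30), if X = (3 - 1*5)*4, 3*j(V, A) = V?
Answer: 150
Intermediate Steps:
k(f, U) = 4 + f
j(V, A) = V/3
X = -8 (X = (3 - 5)*4 = -2*4 = -8)
m = 3 (m = 1*((4 - 4)/3) + 3 = 1*((1/3)*0) + 3 = 1*0 + 3 = 0 + 3 = 3)
(m + X)*(-30) = (3 - 8)*(-30) = -5*(-30) = 150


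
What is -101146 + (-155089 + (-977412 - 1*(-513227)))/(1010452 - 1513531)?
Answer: -50883809260/503079 ≈ -1.0114e+5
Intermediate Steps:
-101146 + (-155089 + (-977412 - 1*(-513227)))/(1010452 - 1513531) = -101146 + (-155089 + (-977412 + 513227))/(-503079) = -101146 + (-155089 - 464185)*(-1/503079) = -101146 - 619274*(-1/503079) = -101146 + 619274/503079 = -50883809260/503079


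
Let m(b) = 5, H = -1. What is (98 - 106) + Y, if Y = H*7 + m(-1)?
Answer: -10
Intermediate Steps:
Y = -2 (Y = -1*7 + 5 = -7 + 5 = -2)
(98 - 106) + Y = (98 - 106) - 2 = -8 - 2 = -10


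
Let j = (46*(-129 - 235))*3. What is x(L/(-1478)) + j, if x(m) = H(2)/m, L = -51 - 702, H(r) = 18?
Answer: -12599364/251 ≈ -50197.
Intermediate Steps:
L = -753
x(m) = 18/m
j = -50232 (j = (46*(-364))*3 = -16744*3 = -50232)
x(L/(-1478)) + j = 18/((-753/(-1478))) - 50232 = 18/((-753*(-1/1478))) - 50232 = 18/(753/1478) - 50232 = 18*(1478/753) - 50232 = 8868/251 - 50232 = -12599364/251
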